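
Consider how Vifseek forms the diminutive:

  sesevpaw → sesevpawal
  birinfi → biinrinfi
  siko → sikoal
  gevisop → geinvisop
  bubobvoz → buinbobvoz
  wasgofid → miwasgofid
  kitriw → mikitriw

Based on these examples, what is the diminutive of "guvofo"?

sesevpaw and kitriw both end in -w yet inflect differently (sesevpawal, mikitriw), so the final letter is not what conditions the rule; the first letter is.
"guvofo" begins with g-. The one such stem in the data (gevisop → geinvisop) inserts -in- after the first vowel (as do bubobvoz, birinfi), so the same rule applies.
So guvofo → guinvofo.

guinvofo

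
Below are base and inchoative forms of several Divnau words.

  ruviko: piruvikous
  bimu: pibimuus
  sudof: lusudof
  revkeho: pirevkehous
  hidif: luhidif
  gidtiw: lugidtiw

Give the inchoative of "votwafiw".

sudof and ruviko both have last vowel 'o' yet inflect differently (lusudof, piruvikous), so the last vowel is not what conditions the rule; whether the stem ends in a vowel or a consonant is.
"votwafiw" ends in a consonant. The stems ending in a consonant (hidif → luhidif, sudof → lusudof, gidtiw → lugidtiw) add the prefix lu-.
So votwafiw → luvotwafiw.

luvotwafiw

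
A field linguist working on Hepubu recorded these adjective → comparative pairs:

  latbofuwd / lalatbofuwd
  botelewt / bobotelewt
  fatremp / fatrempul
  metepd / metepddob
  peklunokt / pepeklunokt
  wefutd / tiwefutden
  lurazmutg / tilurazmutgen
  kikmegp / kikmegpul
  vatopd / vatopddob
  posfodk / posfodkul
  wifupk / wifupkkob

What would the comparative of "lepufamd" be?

wefutd and vatopd both end in -d yet inflect differently (tiwefutden, vatopddob), so the final letter is not what conditions the rule; the second-to-last letter is.
"lepufamd" has second-to-last letter 'm'. The one such stem in the data (fatremp → fatrempul) adds -ul, so the same rule applies.
The other patterns: stems whose second-to-last letter is 't' add ti- … -en around the stem; stems whose second-to-last letter is 'p' double the final consonant and add -ob; stems whose second-to-last letter is 'k' or 'w' repeat the first consonant+vowel as a prefix.
So lepufamd → lepufamdul.

lepufamdul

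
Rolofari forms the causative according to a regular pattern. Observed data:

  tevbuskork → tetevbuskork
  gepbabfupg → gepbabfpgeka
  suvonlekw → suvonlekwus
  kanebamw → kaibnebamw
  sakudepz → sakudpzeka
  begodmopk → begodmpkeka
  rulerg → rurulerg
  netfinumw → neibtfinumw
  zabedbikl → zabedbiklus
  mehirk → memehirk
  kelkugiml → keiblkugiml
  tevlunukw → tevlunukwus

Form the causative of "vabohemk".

mehirk and begodmopk both end in -k yet inflect differently (memehirk, begodmpkeka), so the final letter is not what conditions the rule; the second-to-last letter is.
"vabohemk" has second-to-last letter 'm'. The stems whose second-to-last letter is 'm' (netfinumw → neibtfinumw, kelkugiml → keiblkugiml, kanebamw → kaibnebamw) insert -ib- after the first vowel.
The other patterns: stems whose second-to-last letter is 'r' repeat the first consonant+vowel as a prefix; stems whose second-to-last letter is 'p' delete the last vowel and add -eka; stems whose second-to-last letter is 'k' add -us.
So vabohemk → vaibbohemk.

vaibbohemk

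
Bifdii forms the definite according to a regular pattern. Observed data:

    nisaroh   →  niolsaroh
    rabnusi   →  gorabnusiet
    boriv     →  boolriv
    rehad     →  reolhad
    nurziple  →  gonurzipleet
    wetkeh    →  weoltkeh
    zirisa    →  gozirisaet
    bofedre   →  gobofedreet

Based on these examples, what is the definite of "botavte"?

bofedre and wetkeh both have last vowel 'e' yet inflect differently (gobofedreet, weoltkeh), so the last vowel is not what conditions the rule; whether the stem ends in a vowel or a consonant is.
"botavte" ends in a vowel. The stems ending in a vowel (zirisa → gozirisaet, bofedre → gobofedreet, nurziple → gonurzipleet) add go- … -et around the stem.
The other pattern: stems ending in a consonant insert -ol- after the first vowel.
So botavte → gobotavteet.

gobotavteet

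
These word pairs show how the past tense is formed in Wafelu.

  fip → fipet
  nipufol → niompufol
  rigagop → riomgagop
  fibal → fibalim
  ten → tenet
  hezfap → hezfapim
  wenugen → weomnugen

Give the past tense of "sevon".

fip and hezfap both end in -p yet inflect differently (fipet, hezfapim), so the final letter is not what conditions the rule; the number of vowels is.
"sevon" has 2 vowels. The stems with 2 vowels (fibal → fibalim, hezfap → hezfapim) add -im.
So sevon → sevonim.

sevonim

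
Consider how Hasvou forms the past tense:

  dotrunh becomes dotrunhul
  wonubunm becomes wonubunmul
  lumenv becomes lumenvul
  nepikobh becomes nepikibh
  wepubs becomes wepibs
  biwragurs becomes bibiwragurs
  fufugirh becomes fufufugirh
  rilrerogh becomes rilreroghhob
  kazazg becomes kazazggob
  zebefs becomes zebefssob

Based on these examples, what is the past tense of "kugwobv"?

dotrunh and nepikobh both end in -h yet inflect differently (dotrunhul, nepikibh), so the final letter is not what conditions the rule; the second-to-last letter is.
"kugwobv" has second-to-last letter 'b'. The stems whose second-to-last letter is 'b' (nepikobh → nepikibh, wepubs → wepibs) change the last vowel to 'i'.
So kugwobv → kugwibv.

kugwibv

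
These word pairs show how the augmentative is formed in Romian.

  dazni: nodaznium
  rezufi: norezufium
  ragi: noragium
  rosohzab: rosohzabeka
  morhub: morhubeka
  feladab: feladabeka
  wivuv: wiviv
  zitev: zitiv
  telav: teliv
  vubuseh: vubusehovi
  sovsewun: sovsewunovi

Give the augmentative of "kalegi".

nokalegium

morhub and wivuv both have last vowel 'u' yet inflect differently (morhubeka, wiviv), so the last vowel is not what conditions the rule; the final letter is.
"kalegi" ends in -i. The stems ending in -i (dazni → nodaznium, rezufi → norezufium, ragi → noragium) add no- … -um around the stem.
So kalegi → nokalegium.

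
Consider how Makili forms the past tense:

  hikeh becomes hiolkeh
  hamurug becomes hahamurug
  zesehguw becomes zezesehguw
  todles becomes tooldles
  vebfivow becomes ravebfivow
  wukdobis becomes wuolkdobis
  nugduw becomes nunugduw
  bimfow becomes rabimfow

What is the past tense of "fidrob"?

bimfow and nugduw both end in -w yet inflect differently (rabimfow, nunugduw), so the final letter is not what conditions the rule; the last vowel is.
"fidrob" has last vowel 'o'. The stems whose last vowel is 'o' (bimfow → rabimfow, vebfivow → ravebfivow) add the prefix ra-.
The other patterns: stems whose last vowel is 'u' repeat the first consonant+vowel as a prefix; stems whose last vowel is 'e' or 'i' insert -ol- after the first vowel.
So fidrob → rafidrob.

rafidrob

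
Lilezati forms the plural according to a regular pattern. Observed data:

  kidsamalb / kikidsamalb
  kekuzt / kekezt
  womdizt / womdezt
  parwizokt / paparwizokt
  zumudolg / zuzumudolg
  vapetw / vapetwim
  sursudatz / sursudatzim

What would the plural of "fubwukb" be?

fufubwukb

"fubwukb" has second-to-last letter 'k'. The one such stem in the data (parwizokt → paparwizokt) repeats the first consonant+vowel as a prefix (as do zumudolg, kidsamalb), so the same rule applies.
So fubwukb → fufubwukb.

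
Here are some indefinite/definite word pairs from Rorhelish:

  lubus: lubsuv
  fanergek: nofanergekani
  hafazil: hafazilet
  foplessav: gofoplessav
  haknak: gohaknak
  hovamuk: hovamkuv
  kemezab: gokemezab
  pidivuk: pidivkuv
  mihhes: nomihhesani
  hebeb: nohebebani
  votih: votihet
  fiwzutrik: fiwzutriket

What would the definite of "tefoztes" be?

notefoztesani

fiwzutrik and haknak both end in -k yet inflect differently (fiwzutriket, gohaknak), so the final letter is not what conditions the rule; the last vowel is.
"tefoztes" has last vowel 'e'. The stems whose last vowel is 'e' (hebeb → nohebebani, mihhes → nomihhesani, fanergek → nofanergekani) add no- … -ani around the stem.
So tefoztes → notefoztesani.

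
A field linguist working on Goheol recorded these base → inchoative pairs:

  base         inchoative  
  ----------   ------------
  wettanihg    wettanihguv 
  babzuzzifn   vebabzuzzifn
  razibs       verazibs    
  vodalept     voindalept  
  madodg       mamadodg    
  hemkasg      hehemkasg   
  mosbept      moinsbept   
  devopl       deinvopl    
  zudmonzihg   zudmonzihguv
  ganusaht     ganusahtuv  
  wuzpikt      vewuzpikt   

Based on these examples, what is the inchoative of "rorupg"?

ganusaht and mosbept both end in -t yet inflect differently (ganusahtuv, moinsbept), so the final letter is not what conditions the rule; the second-to-last letter is.
"rorupg" has second-to-last letter 'p'. The stems whose second-to-last letter is 'p' (mosbept → moinsbept, vodalept → voindalept, devopl → deinvopl) insert -in- after the first vowel.
So rorupg → roinrupg.

roinrupg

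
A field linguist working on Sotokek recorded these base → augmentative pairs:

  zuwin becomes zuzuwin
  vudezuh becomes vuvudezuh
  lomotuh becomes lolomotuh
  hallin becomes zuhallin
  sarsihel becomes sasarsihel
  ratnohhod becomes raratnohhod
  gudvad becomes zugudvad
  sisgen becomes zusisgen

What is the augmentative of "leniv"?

"leniv" has 2 vowels. The stems with 2 vowels (zuwin → zuzuwin, hallin → zuhallin, gudvad → zugudvad) add the prefix zu-.
So leniv → zuleniv.

zuleniv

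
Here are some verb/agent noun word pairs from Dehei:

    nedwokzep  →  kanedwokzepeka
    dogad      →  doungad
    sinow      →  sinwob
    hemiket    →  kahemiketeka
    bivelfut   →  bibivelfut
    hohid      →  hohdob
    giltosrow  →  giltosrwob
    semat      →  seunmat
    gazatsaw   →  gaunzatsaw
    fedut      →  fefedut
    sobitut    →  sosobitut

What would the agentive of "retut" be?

hemiket and bivelfut both end in -t yet inflect differently (kahemiketeka, bibivelfut), so the final letter is not what conditions the rule; the last vowel is.
"retut" has last vowel 'u'. The stems whose last vowel is 'u' (bivelfut → bibivelfut, fedut → fefedut, sobitut → sosobitut) repeat the first consonant+vowel as a prefix.
So retut → reretut.

reretut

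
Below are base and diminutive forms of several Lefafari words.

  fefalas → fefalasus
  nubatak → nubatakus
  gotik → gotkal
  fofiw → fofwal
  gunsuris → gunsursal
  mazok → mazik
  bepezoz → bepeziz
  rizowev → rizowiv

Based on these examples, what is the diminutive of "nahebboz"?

nubatak and gotik both end in -k yet inflect differently (nubatakus, gotkal), so the final letter is not what conditions the rule; the last vowel is.
"nahebboz" has last vowel 'o'. The stems whose last vowel is 'o' (mazok → mazik, bepezoz → bepeziz) change the last vowel to 'i'.
So nahebboz → nahebbiz.

nahebbiz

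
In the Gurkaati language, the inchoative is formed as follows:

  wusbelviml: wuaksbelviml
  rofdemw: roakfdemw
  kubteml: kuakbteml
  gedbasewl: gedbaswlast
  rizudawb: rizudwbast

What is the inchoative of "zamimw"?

"zamimw" has second-to-last letter 'm'. The stems whose second-to-last letter is 'm' (wusbelviml → wuaksbelviml, rofdemw → roakfdemw, kubteml → kuakbteml) insert -ak- after the first vowel.
So zamimw → zaakmimw.

zaakmimw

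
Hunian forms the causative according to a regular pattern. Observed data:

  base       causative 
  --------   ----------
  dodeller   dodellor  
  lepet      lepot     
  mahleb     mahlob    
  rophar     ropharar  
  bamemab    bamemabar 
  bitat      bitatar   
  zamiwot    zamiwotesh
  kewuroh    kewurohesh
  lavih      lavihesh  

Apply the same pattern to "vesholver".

"vesholver" has last vowel 'e'. The stems whose last vowel is 'e' (dodeller → dodellor, lepet → lepot, mahleb → mahlob) change the last vowel to 'o'.
So vesholver → vesholvor.

vesholvor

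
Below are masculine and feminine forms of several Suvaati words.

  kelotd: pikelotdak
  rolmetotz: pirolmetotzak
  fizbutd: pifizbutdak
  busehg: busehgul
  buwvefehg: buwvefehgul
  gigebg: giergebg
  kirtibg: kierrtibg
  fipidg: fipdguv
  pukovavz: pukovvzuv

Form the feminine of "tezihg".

busehg and gigebg both end in -g yet inflect differently (busehgul, giergebg), so the final letter is not what conditions the rule; the second-to-last letter is.
"tezihg" has second-to-last letter 'h'. The stems whose second-to-last letter is 'h' (busehg → busehgul, buwvefehg → buwvefehgul) add -ul.
The other patterns: stems whose second-to-last letter is 't' add pi- … -ak around the stem; stems whose second-to-last letter is 'b' insert -er- after the first vowel; stems whose second-to-last letter is 'd' or 'v' delete the last vowel and add -uv.
So tezihg → tezihgul.

tezihgul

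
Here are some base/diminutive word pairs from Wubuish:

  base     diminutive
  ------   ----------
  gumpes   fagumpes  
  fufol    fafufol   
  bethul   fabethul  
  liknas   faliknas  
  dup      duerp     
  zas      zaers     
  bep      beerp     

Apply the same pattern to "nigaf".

fanigaf

"nigaf" has 2 vowels. The stems with 2 vowels (gumpes → fagumpes, fufol → fafufol, bethul → fabethul) add the prefix fa-.
So nigaf → fanigaf.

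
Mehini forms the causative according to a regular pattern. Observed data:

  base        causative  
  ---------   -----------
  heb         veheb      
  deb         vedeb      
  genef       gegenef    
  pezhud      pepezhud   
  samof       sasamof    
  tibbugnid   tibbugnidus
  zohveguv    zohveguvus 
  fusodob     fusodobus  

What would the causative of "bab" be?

pezhud and tibbugnid both end in -d yet inflect differently (pepezhud, tibbugnidus), so the final letter is not what conditions the rule; the number of vowels is.
"bab" has 1 vowel. The stems with 1 vowel (heb → veheb, deb → vedeb) add the prefix ve-.
The other patterns: stems with 2 vowels repeat the first consonant+vowel as a prefix; stems with 3 vowels add -us.
So bab → vebab.

vebab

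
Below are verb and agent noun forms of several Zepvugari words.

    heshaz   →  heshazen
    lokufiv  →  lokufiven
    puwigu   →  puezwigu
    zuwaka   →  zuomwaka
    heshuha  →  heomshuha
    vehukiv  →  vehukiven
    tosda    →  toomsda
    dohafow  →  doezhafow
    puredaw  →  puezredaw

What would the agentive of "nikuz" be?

tosda and puredaw both have last vowel 'a' yet inflect differently (toomsda, puezredaw), so the last vowel is not what conditions the rule; the final letter is.
"nikuz" ends in -z. The one such stem in the data (heshaz → heshazen) adds -en, so the same rule applies.
So nikuz → nikuzen.

nikuzen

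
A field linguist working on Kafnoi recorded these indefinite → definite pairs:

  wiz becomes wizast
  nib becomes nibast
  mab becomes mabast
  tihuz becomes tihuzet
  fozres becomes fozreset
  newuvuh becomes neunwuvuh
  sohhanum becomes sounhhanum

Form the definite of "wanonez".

waunnonez

"wanonez" has 3 vowels. The stems with 3 vowels (newuvuh → neunwuvuh, sohhanum → sounhhanum) insert -un- after the first vowel.
So wanonez → waunnonez.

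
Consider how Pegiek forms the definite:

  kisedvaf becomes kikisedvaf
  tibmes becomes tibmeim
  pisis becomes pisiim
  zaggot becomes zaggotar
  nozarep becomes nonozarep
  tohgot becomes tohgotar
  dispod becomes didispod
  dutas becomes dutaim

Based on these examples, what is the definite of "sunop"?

dutas and kisedvaf both have last vowel 'a' yet inflect differently (dutaim, kikisedvaf), so the last vowel is not what conditions the rule; the final letter is.
"sunop" ends in -p. The one such stem in the data (nozarep → nonozarep) repeats the first consonant+vowel as a prefix (as do kisedvaf, dispod), so the same rule applies.
The other patterns: stems ending in -t add -ar; stems ending in -s drop the final letter and add -im.
So sunop → susunop.

susunop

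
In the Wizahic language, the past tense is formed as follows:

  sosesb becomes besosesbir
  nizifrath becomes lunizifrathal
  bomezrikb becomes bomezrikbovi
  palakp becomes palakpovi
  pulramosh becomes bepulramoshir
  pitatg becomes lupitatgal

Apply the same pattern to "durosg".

bedurosgir

"durosg" has second-to-last letter 's'. The stems whose second-to-last letter is 's' (sosesb → besosesbir, pulramosh → bepulramoshir) add be- … -ir around the stem.
So durosg → bedurosgir.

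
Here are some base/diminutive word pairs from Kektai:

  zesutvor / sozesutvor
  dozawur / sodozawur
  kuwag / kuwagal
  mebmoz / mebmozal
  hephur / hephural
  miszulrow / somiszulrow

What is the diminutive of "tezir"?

"tezir" has 2 vowels. The stems with 2 vowels (kuwag → kuwagal, mebmoz → mebmozal, hephur → hephural) add -al.
The other pattern: stems with 3 vowels add the prefix so-.
So tezir → teziral.

teziral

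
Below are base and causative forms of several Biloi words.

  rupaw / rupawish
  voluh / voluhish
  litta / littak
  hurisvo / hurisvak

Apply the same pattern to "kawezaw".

"kawezaw" ends in a consonant. The stems ending in a consonant (rupaw → rupawish, voluh → voluhish) add -ish.
The other pattern: stems ending in a vowel drop the final letter and add -ak.
So kawezaw → kawezawish.

kawezawish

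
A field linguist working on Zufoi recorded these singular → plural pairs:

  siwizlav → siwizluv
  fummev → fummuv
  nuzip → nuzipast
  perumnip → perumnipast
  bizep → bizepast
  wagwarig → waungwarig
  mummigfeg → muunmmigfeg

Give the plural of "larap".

fummev and bizep both have last vowel 'e' yet inflect differently (fummuv, bizepast), so the last vowel is not what conditions the rule; the final letter is.
"larap" ends in -p. The stems ending in -p (nuzip → nuzipast, perumnip → perumnipast, bizep → bizepast) add -ast.
The other patterns: stems ending in -v change the last vowel to 'u'; stems ending in -g insert -un- after the first vowel.
So larap → larapast.

larapast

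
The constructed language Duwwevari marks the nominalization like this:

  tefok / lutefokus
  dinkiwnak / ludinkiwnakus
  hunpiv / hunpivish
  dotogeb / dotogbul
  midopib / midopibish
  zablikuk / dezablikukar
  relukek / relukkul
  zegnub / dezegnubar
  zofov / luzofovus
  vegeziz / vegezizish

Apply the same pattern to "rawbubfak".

"rawbubfak" has last vowel 'a'. The one such stem in the data (dinkiwnak → ludinkiwnakus) adds lu- … -us around the stem, so the same rule applies.
So rawbubfak → lurawbubfakus.

lurawbubfakus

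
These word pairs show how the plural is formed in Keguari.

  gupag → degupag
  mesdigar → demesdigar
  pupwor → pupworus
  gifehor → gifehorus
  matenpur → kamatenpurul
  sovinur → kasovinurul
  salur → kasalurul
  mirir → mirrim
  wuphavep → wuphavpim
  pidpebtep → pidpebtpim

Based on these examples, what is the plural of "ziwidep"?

mesdigar and pupwor both end in -r yet inflect differently (demesdigar, pupworus), so the final letter is not what conditions the rule; the last vowel is.
"ziwidep" has last vowel 'e'. The stems whose last vowel is 'e' (wuphavep → wuphavpim, pidpebtep → pidpebtpim) delete the last vowel and add -im.
So ziwidep → ziwidpim.

ziwidpim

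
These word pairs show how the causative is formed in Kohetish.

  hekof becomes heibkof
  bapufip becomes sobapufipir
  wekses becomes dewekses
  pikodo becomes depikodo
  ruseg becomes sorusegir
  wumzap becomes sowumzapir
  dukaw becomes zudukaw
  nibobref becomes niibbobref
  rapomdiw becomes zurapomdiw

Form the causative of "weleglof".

pikodo and hekof both have last vowel 'o' yet inflect differently (depikodo, heibkof), so the last vowel is not what conditions the rule; the final letter is.
"weleglof" ends in -f. The stems ending in -f (hekof → heibkof, nibobref → niibbobref) insert -ib- after the first vowel.
The other patterns: stems ending in -o or -s add the prefix de-; stems ending in -w add the prefix zu-; stems ending in -g or -p add so- … -ir around the stem.
So weleglof → weibleglof.

weibleglof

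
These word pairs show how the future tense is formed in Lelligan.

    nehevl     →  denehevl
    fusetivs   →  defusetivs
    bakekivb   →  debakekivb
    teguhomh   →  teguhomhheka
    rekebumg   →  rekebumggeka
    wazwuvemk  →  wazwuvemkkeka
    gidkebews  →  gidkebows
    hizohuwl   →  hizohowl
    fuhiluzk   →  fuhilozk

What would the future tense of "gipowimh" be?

fusetivs and gidkebews both end in -s yet inflect differently (defusetivs, gidkebows), so the final letter is not what conditions the rule; the second-to-last letter is.
"gipowimh" has second-to-last letter 'm'. The stems whose second-to-last letter is 'm' (teguhomh → teguhomhheka, rekebumg → rekebumggeka, wazwuvemk → wazwuvemkkeka) double the final consonant and add -eka.
The other patterns: stems whose second-to-last letter is 'v' add the prefix de-; stems whose second-to-last letter is 'w' or 'z' change the last vowel to 'o'.
So gipowimh → gipowimhheka.

gipowimhheka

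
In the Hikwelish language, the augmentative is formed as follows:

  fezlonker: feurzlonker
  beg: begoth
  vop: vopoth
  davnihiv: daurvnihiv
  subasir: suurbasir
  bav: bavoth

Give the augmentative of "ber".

davnihiv and bav both end in -v yet inflect differently (daurvnihiv, bavoth), so the final letter is not what conditions the rule; the number of vowels is.
"ber" has 1 vowel. The stems with 1 vowel (vop → vopoth, beg → begoth, bav → bavoth) add -oth.
So ber → beroth.

beroth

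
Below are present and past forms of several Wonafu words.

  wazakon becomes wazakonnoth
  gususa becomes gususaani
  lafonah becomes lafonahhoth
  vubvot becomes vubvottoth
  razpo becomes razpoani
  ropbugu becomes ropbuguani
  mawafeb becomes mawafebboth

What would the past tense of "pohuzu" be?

pohuzuani

lafonah and gususa both have last vowel 'a' yet inflect differently (lafonahhoth, gususaani), so the last vowel is not what conditions the rule; whether the stem ends in a vowel or a consonant is.
"pohuzu" ends in a vowel. The stems ending in a vowel (gususa → gususaani, razpo → razpoani, ropbugu → ropbuguani) add -ani.
The other pattern: stems ending in a consonant double the final consonant and add -oth.
So pohuzu → pohuzuani.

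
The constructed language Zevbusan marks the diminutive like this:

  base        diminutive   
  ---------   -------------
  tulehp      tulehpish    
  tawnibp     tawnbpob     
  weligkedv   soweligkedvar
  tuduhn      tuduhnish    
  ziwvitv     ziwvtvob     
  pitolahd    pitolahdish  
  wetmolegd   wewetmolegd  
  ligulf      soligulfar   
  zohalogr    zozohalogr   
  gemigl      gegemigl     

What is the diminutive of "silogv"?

sisilogv

ziwvitv and weligkedv both end in -v yet inflect differently (ziwvtvob, soweligkedvar), so the final letter is not what conditions the rule; the second-to-last letter is.
"silogv" has second-to-last letter 'g'. The stems whose second-to-last letter is 'g' (wetmolegd → wewetmolegd, zohalogr → zozohalogr, gemigl → gegemigl) repeat the first consonant+vowel as a prefix.
The other patterns: stems whose second-to-last letter is 'b' or 't' delete the last vowel and add -ob; stems whose second-to-last letter is 'd' or 'l' add so- … -ar around the stem; stems whose second-to-last letter is 'h' add -ish.
So silogv → sisilogv.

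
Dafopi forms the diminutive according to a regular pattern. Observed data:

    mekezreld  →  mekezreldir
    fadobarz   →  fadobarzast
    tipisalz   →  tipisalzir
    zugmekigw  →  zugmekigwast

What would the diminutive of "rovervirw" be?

tipisalz and fadobarz both end in -z yet inflect differently (tipisalzir, fadobarzast), so the final letter is not what conditions the rule; the second-to-last letter is.
"rovervirw" has second-to-last letter 'r'. The one such stem in the data (fadobarz → fadobarzast) adds -ast, so the same rule applies.
So rovervirw → rovervirwast.

rovervirwast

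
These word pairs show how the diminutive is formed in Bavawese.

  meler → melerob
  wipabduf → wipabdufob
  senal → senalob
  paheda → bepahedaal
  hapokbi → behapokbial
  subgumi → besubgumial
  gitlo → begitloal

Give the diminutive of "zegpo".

senal and paheda both have last vowel 'a' yet inflect differently (senalob, bepahedaal), so the last vowel is not what conditions the rule; whether the stem ends in a vowel or a consonant is.
"zegpo" ends in a vowel. The stems ending in a vowel (paheda → bepahedaal, hapokbi → behapokbial, subgumi → besubgumial) add be- … -al around the stem.
The other pattern: stems ending in a consonant add -ob.
So zegpo → bezegpoal.

bezegpoal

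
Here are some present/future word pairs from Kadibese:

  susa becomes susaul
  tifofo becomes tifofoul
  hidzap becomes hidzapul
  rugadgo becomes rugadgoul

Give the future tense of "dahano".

dahanoul

Every pair shown (susa → susaul, tifofo → tifofoul, hidzap → hidzapul, …) follows the same rule: add -ul.
So dahano → dahanoul.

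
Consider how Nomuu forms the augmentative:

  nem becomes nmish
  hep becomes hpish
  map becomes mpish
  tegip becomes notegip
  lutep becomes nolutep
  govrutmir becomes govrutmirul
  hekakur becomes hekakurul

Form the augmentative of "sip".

spish

hep and tegip both end in -p yet inflect differently (hpish, notegip), so the final letter is not what conditions the rule; the number of vowels is.
"sip" has 1 vowel. The stems with 1 vowel (nem → nmish, hep → hpish, map → mpish) delete the last vowel and add -ish.
The other patterns: stems with 2 vowels add the prefix no-; stems with 3 vowels add -ul.
So sip → spish.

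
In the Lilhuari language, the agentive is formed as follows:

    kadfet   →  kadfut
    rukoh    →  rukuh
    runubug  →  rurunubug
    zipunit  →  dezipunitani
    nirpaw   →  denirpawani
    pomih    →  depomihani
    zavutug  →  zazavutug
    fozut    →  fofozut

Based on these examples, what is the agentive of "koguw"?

kokoguw

pomih and rukoh both end in -h yet inflect differently (depomihani, rukuh), so the final letter is not what conditions the rule; the last vowel is.
"koguw" has last vowel 'u'. The stems whose last vowel is 'u' (runubug → rurunubug, zavutug → zazavutug, fozut → fofozut) repeat the first consonant+vowel as a prefix.
So koguw → kokoguw.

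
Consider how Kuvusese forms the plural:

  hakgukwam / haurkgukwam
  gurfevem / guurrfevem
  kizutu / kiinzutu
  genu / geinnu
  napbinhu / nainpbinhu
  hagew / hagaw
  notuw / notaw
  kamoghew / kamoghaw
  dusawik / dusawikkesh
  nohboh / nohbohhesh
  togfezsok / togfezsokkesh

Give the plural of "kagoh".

gurfevem and hagew both have last vowel 'e' yet inflect differently (guurrfevem, hagaw), so the last vowel is not what conditions the rule; the final letter is.
"kagoh" ends in -h. The one such stem in the data (nohboh → nohbohhesh) doubles the final consonant and adds -esh (as do dusawik, togfezsok), so the same rule applies.
So kagoh → kagohhesh.

kagohhesh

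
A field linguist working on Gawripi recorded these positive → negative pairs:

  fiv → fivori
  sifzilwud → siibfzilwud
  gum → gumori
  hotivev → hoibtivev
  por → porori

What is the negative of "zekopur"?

"zekopur" has 3 vowels. The stems with 3 vowels (sifzilwud → siibfzilwud, hotivev → hoibtivev) insert -ib- after the first vowel.
The other pattern: stems with 1 vowel add -ori.
So zekopur → zeibkopur.

zeibkopur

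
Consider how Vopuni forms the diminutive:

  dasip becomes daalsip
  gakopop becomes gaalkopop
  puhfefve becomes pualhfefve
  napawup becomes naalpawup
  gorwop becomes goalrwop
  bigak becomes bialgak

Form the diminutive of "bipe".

Every pair shown (dasip → daalsip, gakopop → gaalkopop, puhfefve → pualhfefve, …) follows the same rule: insert -al- after the first vowel.
So bipe → bialpe.

bialpe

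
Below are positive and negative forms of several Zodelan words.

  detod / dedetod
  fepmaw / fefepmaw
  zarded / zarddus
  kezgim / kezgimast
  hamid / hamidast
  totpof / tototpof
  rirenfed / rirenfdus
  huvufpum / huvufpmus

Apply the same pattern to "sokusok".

detod and hamid both end in -d yet inflect differently (dedetod, hamidast), so the final letter is not what conditions the rule; the last vowel is.
"sokusok" has last vowel 'o'. The stems whose last vowel is 'o' (detod → dedetod, totpof → tototpof) repeat the first consonant+vowel as a prefix.
So sokusok → sosokusok.

sosokusok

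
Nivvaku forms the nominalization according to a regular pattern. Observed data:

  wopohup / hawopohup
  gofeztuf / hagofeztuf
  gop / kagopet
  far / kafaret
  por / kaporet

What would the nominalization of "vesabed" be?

wopohup and gop both end in -p yet inflect differently (hawopohup, kagopet), so the final letter is not what conditions the rule; the number of vowels is.
"vesabed" has 3 vowels. The stems with 3 vowels (wopohup → hawopohup, gofeztuf → hagofeztuf) add the prefix ha-.
So vesabed → havesabed.

havesabed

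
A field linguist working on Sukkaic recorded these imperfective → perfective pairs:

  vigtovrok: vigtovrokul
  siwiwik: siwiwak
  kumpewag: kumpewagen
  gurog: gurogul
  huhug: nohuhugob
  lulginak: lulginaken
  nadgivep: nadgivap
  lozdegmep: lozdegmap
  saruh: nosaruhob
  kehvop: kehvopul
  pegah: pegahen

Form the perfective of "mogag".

vigtovrok and siwiwik both end in -k yet inflect differently (vigtovrokul, siwiwak), so the final letter is not what conditions the rule; the last vowel is.
"mogag" has last vowel 'a'. The stems whose last vowel is 'a' (lulginak → lulginaken, pegah → pegahen, kumpewag → kumpewagen) add -en.
So mogag → mogagen.

mogagen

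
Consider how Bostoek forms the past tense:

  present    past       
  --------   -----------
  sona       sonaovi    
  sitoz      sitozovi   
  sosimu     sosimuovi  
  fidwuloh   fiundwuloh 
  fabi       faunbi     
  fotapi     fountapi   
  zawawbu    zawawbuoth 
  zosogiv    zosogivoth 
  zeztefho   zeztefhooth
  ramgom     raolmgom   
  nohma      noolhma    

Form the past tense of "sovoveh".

sovovehovi

sosimu and zawawbu both end in -u yet inflect differently (sosimuovi, zawawbuoth), so the final letter is not what conditions the rule; the first letter is.
"sovoveh" begins with s-. The stems beginning with s- (sona → sonaovi, sitoz → sitozovi, sosimu → sosimuovi) add -ovi.
The other patterns: stems beginning with f- insert -un- after the first vowel; stems beginning with z- add -oth; stems beginning with n- or r- insert -ol- after the first vowel.
So sovoveh → sovovehovi.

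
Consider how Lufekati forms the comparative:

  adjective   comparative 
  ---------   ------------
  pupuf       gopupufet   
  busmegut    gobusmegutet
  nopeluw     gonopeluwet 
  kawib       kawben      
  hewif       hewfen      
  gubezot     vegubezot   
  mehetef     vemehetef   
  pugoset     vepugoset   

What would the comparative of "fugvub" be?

pupuf and hewif both end in -f yet inflect differently (gopupufet, hewfen), so the final letter is not what conditions the rule; the last vowel is.
"fugvub" has last vowel 'u'. The stems whose last vowel is 'u' (pupuf → gopupufet, busmegut → gobusmegutet, nopeluw → gonopeluwet) add go- … -et around the stem.
So fugvub → gofugvubet.

gofugvubet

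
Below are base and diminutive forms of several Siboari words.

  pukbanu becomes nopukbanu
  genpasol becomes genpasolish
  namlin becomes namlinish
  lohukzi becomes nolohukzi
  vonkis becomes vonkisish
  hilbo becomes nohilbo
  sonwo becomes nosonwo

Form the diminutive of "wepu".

genpasol and hilbo both have last vowel 'o' yet inflect differently (genpasolish, nohilbo), so the last vowel is not what conditions the rule; whether the stem ends in a vowel or a consonant is.
"wepu" ends in a vowel. The stems ending in a vowel (hilbo → nohilbo, sonwo → nosonwo, lohukzi → nolohukzi) add the prefix no-.
So wepu → nowepu.

nowepu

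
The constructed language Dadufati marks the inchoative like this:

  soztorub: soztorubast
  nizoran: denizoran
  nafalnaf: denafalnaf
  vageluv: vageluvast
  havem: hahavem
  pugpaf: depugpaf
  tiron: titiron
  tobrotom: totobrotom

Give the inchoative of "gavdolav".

degavdolav

nizoran and tiron both end in -n yet inflect differently (denizoran, titiron), so the final letter is not what conditions the rule; the last vowel is.
"gavdolav" has last vowel 'a'. The stems whose last vowel is 'a' (pugpaf → depugpaf, nizoran → denizoran, nafalnaf → denafalnaf) add the prefix de-.
The other patterns: stems whose last vowel is 'u' add -ast; stems whose last vowel is 'e' or 'o' repeat the first consonant+vowel as a prefix.
So gavdolav → degavdolav.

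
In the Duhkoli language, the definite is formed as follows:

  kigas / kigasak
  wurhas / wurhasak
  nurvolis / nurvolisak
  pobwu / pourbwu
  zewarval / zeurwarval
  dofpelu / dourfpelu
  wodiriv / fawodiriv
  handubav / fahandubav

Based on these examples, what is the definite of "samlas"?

kigas and zewarval both have last vowel 'a' yet inflect differently (kigasak, zeurwarval), so the last vowel is not what conditions the rule; the final letter is.
"samlas" ends in -s. The stems ending in -s (kigas → kigasak, wurhas → wurhasak, nurvolis → nurvolisak) add -ak.
The other patterns: stems ending in -l or -u insert -ur- after the first vowel; stems ending in -v add the prefix fa-.
So samlas → samlasak.

samlasak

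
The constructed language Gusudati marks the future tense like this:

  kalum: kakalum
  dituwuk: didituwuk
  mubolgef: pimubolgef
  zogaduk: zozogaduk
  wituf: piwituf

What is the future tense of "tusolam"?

tutusolam

"tusolam" ends in -m. The one such stem in the data (kalum → kakalum) repeats the first consonant+vowel as a prefix (as do dituwuk, zogaduk), so the same rule applies.
So tusolam → tutusolam.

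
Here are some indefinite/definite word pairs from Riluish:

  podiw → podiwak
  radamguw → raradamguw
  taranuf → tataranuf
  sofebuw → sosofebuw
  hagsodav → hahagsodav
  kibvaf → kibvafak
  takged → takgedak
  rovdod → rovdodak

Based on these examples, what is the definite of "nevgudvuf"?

nenevgudvuf

kibvaf and taranuf both end in -f yet inflect differently (kibvafak, tataranuf), so the final letter is not what conditions the rule; the number of vowels is.
"nevgudvuf" has 3 vowels. The stems with 3 vowels (hagsodav → hahagsodav, taranuf → tataranuf, sofebuw → sosofebuw) repeat the first consonant+vowel as a prefix.
So nevgudvuf → nenevgudvuf.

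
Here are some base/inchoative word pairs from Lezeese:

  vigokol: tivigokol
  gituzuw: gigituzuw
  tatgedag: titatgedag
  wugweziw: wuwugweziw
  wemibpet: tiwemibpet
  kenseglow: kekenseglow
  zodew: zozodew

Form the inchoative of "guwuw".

guguwuw

"guwuw" ends in -w. The stems ending in -w (zodew → zozodew, gituzuw → gigituzuw, kenseglow → kekenseglow) repeat the first consonant+vowel as a prefix.
The other pattern: stems ending in -g, -l or -t add the prefix ti-.
So guwuw → guguwuw.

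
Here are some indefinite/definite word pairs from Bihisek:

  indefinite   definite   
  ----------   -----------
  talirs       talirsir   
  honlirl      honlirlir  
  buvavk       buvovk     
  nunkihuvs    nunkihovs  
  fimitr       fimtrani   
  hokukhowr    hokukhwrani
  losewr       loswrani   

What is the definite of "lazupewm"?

talirs and nunkihuvs both end in -s yet inflect differently (talirsir, nunkihovs), so the final letter is not what conditions the rule; the second-to-last letter is.
"lazupewm" has second-to-last letter 'w'. The stems whose second-to-last letter is 'w' (hokukhowr → hokukhwrani, losewr → loswrani) delete the last vowel and add -ani.
So lazupewm → lazupwmani.

lazupwmani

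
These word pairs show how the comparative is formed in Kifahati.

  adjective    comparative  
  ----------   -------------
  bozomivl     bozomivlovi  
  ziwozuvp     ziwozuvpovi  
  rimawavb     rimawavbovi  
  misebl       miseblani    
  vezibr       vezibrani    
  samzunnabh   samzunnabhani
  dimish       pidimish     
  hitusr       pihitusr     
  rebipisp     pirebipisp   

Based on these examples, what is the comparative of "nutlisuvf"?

nutlisuvfovi

bozomivl and misebl both end in -l yet inflect differently (bozomivlovi, miseblani), so the final letter is not what conditions the rule; the second-to-last letter is.
"nutlisuvf" has second-to-last letter 'v'. The stems whose second-to-last letter is 'v' (bozomivl → bozomivlovi, ziwozuvp → ziwozuvpovi, rimawavb → rimawavbovi) add -ovi.
So nutlisuvf → nutlisuvfovi.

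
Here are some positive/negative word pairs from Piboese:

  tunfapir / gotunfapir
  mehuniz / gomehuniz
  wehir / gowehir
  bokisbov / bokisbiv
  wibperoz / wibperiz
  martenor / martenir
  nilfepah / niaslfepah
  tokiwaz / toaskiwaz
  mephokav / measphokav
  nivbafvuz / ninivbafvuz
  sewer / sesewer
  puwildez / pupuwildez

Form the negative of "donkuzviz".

mehuniz and wibperoz both end in -z yet inflect differently (gomehuniz, wibperiz), so the final letter is not what conditions the rule; the last vowel is.
"donkuzviz" has last vowel 'i'. The stems whose last vowel is 'i' (tunfapir → gotunfapir, mehuniz → gomehuniz, wehir → gowehir) add the prefix go-.
So donkuzviz → godonkuzviz.

godonkuzviz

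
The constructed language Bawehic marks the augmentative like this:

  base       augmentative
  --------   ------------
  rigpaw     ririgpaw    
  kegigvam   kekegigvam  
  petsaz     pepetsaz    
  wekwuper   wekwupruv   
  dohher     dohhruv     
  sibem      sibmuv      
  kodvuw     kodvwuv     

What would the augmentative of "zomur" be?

kegigvam and sibem both end in -m yet inflect differently (kekegigvam, sibmuv), so the final letter is not what conditions the rule; the last vowel is.
"zomur" has last vowel 'u'. The one such stem in the data (kodvuw → kodvwuv) deletes the last vowel and adds -uv (as do wekwuper, dohher), so the same rule applies.
The other pattern: stems whose last vowel is 'a' repeat the first consonant+vowel as a prefix.
So zomur → zomruv.

zomruv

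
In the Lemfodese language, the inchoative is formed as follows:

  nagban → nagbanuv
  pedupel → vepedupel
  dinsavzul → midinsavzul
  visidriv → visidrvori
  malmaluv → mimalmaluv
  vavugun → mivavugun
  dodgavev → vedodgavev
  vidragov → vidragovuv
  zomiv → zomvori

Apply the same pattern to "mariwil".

dodgavev and malmaluv both end in -v yet inflect differently (vedodgavev, mimalmaluv), so the final letter is not what conditions the rule; the last vowel is.
"mariwil" has last vowel 'i'. The stems whose last vowel is 'i' (zomiv → zomvori, visidriv → visidrvori) delete the last vowel and add -ori.
So mariwil → mariwlori.

mariwlori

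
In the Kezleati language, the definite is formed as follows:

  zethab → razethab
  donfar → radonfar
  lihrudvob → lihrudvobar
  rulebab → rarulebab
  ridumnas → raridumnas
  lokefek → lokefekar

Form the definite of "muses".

rulebab and lihrudvob both end in -b yet inflect differently (rarulebab, lihrudvobar), so the final letter is not what conditions the rule; the last vowel is.
"muses" has last vowel 'e'. The one such stem in the data (lokefek → lokefekar) adds -ar, so the same rule applies.
So muses → musesar.

musesar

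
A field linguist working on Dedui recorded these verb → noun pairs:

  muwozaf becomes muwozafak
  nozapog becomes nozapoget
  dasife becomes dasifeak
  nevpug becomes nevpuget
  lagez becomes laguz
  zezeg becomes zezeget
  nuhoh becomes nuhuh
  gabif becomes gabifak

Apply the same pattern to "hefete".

hefeteak

zezeg and lagez both have last vowel 'e' yet inflect differently (zezeget, laguz), so the last vowel is not what conditions the rule; the final letter is.
"hefete" ends in -e. The one such stem in the data (dasife → dasifeak) adds -ak, so the same rule applies.
The other patterns: stems ending in -g add -et; stems ending in -h or -z change the last vowel to 'u'.
So hefete → hefeteak.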